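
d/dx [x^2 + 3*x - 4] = 2*x + 3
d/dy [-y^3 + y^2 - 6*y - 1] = -3*y^2 + 2*y - 6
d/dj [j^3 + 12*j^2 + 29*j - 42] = 3*j^2 + 24*j + 29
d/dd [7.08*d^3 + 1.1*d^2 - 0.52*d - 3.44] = 21.24*d^2 + 2.2*d - 0.52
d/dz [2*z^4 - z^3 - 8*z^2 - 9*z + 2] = 8*z^3 - 3*z^2 - 16*z - 9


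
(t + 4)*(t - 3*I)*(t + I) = t^3 + 4*t^2 - 2*I*t^2 + 3*t - 8*I*t + 12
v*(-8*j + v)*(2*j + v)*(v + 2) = -16*j^2*v^2 - 32*j^2*v - 6*j*v^3 - 12*j*v^2 + v^4 + 2*v^3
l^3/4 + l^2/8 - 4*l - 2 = (l/4 + 1)*(l - 4)*(l + 1/2)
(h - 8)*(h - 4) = h^2 - 12*h + 32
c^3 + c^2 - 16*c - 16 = (c - 4)*(c + 1)*(c + 4)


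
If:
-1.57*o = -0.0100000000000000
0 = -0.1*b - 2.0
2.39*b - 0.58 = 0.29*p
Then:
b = -20.00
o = 0.01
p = -166.83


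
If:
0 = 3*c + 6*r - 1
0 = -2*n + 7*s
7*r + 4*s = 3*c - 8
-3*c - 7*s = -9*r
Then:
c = 421/453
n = -413/151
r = -45/151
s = -118/151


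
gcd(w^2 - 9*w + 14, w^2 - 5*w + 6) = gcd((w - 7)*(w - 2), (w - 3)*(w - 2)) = w - 2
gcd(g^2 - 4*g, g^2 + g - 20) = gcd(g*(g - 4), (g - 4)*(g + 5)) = g - 4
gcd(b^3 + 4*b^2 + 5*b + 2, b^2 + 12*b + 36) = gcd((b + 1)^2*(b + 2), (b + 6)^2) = 1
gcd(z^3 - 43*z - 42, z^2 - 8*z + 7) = z - 7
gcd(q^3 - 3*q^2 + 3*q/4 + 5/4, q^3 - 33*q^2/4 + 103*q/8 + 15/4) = q - 5/2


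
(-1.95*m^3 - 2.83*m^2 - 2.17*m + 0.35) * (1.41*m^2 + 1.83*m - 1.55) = -2.7495*m^5 - 7.5588*m^4 - 5.2161*m^3 + 0.9089*m^2 + 4.004*m - 0.5425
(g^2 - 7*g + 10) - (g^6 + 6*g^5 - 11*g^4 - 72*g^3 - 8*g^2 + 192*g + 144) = -g^6 - 6*g^5 + 11*g^4 + 72*g^3 + 9*g^2 - 199*g - 134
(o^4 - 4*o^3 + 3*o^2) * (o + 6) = o^5 + 2*o^4 - 21*o^3 + 18*o^2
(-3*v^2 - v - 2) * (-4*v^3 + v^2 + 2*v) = 12*v^5 + v^4 + v^3 - 4*v^2 - 4*v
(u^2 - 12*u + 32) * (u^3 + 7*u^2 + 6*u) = u^5 - 5*u^4 - 46*u^3 + 152*u^2 + 192*u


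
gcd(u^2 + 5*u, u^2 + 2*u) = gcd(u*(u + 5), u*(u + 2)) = u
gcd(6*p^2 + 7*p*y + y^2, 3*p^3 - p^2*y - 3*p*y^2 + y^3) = p + y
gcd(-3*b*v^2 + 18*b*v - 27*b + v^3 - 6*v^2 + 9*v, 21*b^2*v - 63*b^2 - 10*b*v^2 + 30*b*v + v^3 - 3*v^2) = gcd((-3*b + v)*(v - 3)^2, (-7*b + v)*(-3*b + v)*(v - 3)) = -3*b*v + 9*b + v^2 - 3*v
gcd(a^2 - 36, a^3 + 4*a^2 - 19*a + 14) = 1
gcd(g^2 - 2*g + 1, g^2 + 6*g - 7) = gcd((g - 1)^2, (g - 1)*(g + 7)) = g - 1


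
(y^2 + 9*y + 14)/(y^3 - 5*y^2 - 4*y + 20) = (y + 7)/(y^2 - 7*y + 10)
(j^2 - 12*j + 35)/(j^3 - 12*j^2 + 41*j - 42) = (j - 5)/(j^2 - 5*j + 6)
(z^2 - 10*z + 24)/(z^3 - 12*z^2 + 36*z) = (z - 4)/(z*(z - 6))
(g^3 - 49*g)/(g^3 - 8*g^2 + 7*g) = (g + 7)/(g - 1)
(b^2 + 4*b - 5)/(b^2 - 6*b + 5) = (b + 5)/(b - 5)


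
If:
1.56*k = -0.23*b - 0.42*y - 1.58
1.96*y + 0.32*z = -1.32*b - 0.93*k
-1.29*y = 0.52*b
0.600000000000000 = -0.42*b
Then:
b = -1.43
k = -0.96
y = 0.58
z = 5.15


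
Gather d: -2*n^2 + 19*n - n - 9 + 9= -2*n^2 + 18*n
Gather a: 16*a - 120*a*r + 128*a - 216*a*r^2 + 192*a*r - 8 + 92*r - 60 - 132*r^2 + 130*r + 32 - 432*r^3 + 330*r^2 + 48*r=a*(-216*r^2 + 72*r + 144) - 432*r^3 + 198*r^2 + 270*r - 36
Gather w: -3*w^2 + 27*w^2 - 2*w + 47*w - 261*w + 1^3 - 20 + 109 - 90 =24*w^2 - 216*w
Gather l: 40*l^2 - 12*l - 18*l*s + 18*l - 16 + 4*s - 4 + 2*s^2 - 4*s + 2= 40*l^2 + l*(6 - 18*s) + 2*s^2 - 18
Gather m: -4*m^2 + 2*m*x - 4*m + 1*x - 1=-4*m^2 + m*(2*x - 4) + x - 1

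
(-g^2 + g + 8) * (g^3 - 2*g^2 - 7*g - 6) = -g^5 + 3*g^4 + 13*g^3 - 17*g^2 - 62*g - 48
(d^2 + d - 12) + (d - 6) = d^2 + 2*d - 18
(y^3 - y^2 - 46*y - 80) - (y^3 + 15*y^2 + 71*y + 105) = -16*y^2 - 117*y - 185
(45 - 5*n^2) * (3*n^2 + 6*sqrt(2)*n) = -15*n^4 - 30*sqrt(2)*n^3 + 135*n^2 + 270*sqrt(2)*n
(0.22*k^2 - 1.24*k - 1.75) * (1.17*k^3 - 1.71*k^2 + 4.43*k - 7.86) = 0.2574*k^5 - 1.827*k^4 + 1.0475*k^3 - 4.2299*k^2 + 1.9939*k + 13.755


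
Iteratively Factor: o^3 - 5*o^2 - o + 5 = (o - 1)*(o^2 - 4*o - 5) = (o - 5)*(o - 1)*(o + 1)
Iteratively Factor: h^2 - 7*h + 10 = (h - 2)*(h - 5)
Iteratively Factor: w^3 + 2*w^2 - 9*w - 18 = (w - 3)*(w^2 + 5*w + 6) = (w - 3)*(w + 2)*(w + 3)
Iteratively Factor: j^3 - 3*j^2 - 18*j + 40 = (j + 4)*(j^2 - 7*j + 10) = (j - 5)*(j + 4)*(j - 2)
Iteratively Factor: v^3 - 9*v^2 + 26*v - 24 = (v - 4)*(v^2 - 5*v + 6) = (v - 4)*(v - 3)*(v - 2)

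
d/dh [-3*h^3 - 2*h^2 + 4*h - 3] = -9*h^2 - 4*h + 4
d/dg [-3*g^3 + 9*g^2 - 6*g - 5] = -9*g^2 + 18*g - 6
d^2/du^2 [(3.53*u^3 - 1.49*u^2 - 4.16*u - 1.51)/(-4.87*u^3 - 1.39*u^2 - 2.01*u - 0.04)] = (2.27373675443232e-13*u^7 + 118.46762*u^6 + 799.29849*u^5 + 519.452706*u^4 + 57.659456*u^3 + 94.266096*u^2 + 22.126182*u + 11.36903)/(115.501303*u^9 + 98.899473*u^8 + 171.240888*u^7 + 87.169405*u^6 + 72.301056*u^5 + 19.428357*u^4 + 8.814513*u^3 + 0.491484*u^2 + 0.009648*u + 6.4e-5)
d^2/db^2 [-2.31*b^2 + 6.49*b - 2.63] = -4.62000000000000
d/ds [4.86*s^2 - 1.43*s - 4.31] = 9.72*s - 1.43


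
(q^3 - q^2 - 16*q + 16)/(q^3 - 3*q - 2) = (-q^3 + q^2 + 16*q - 16)/(-q^3 + 3*q + 2)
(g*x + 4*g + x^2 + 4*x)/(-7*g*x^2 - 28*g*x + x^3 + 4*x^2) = (g + x)/(x*(-7*g + x))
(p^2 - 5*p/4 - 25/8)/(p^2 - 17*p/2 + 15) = (p + 5/4)/(p - 6)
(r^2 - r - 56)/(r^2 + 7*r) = (r - 8)/r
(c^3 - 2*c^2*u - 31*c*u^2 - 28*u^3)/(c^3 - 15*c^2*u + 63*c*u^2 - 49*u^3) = (c^2 + 5*c*u + 4*u^2)/(c^2 - 8*c*u + 7*u^2)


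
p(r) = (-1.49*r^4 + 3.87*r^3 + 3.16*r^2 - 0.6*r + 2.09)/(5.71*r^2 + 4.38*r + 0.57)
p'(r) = (-11.42*r - 4.38)*(-1.49*r^4 + 3.87*r^3 + 3.16*r^2 - 0.6*r + 2.09)/(5.71*r^2 + 4.38*r + 0.57)^2 + (-5.96*r^3 + 11.61*r^2 + 6.32*r - 0.6)/(5.71*r^2 + 4.38*r + 0.57)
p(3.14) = 0.09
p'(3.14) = -0.77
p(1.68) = 0.69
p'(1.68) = -0.07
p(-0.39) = -9.42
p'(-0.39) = 6.08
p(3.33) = -0.07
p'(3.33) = -0.87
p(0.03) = 2.94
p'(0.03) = -20.20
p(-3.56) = -6.45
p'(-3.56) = 2.77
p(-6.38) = -16.28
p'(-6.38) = 4.21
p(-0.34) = -9.60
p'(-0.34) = -13.89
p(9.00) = -13.34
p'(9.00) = -3.82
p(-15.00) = -71.97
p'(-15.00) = 8.71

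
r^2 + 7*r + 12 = (r + 3)*(r + 4)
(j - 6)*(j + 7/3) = j^2 - 11*j/3 - 14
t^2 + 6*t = t*(t + 6)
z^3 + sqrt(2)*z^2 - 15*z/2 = z*(z - 3*sqrt(2)/2)*(z + 5*sqrt(2)/2)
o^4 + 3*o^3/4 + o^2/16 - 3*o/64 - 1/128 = (o - 1/4)*(o + 1/4)^2*(o + 1/2)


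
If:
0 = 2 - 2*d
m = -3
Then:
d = 1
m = -3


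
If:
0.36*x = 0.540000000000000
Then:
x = 1.50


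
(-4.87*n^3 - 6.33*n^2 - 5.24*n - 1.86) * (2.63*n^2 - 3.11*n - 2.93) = -12.8081*n^5 - 1.5022*n^4 + 20.1742*n^3 + 29.9515*n^2 + 21.1378*n + 5.4498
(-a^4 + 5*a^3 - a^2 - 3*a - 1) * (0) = 0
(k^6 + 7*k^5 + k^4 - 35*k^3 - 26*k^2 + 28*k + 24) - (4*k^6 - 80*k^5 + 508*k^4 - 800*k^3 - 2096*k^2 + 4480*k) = -3*k^6 + 87*k^5 - 507*k^4 + 765*k^3 + 2070*k^2 - 4452*k + 24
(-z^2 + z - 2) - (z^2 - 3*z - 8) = -2*z^2 + 4*z + 6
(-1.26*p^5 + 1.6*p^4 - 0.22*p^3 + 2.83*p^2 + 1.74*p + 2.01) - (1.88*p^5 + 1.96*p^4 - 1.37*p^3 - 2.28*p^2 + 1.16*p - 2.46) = -3.14*p^5 - 0.36*p^4 + 1.15*p^3 + 5.11*p^2 + 0.58*p + 4.47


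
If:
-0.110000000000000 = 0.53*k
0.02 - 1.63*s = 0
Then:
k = -0.21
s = 0.01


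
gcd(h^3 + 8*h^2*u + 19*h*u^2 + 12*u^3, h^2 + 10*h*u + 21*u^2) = h + 3*u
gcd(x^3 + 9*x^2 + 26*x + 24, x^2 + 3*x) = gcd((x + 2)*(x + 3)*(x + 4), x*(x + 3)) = x + 3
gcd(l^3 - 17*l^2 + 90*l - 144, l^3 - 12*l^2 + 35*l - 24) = l^2 - 11*l + 24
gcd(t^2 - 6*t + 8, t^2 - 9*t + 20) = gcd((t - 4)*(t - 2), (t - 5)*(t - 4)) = t - 4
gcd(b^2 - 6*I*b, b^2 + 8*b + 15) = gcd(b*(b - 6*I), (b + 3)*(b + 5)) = 1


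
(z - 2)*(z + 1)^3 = z^4 + z^3 - 3*z^2 - 5*z - 2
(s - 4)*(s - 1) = s^2 - 5*s + 4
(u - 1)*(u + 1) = u^2 - 1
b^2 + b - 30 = (b - 5)*(b + 6)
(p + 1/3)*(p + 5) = p^2 + 16*p/3 + 5/3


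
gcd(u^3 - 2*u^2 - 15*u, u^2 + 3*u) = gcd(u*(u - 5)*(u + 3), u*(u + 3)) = u^2 + 3*u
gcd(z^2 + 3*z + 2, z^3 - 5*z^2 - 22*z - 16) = z^2 + 3*z + 2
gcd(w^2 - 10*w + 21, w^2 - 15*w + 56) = w - 7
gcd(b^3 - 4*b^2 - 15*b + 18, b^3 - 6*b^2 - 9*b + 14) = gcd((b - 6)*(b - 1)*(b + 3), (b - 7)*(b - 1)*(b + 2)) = b - 1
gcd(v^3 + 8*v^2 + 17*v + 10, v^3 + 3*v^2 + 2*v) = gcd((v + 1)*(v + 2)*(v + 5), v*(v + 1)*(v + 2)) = v^2 + 3*v + 2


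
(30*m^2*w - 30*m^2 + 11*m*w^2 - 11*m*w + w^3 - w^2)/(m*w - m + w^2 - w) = (30*m^2 + 11*m*w + w^2)/(m + w)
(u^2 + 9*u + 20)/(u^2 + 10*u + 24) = (u + 5)/(u + 6)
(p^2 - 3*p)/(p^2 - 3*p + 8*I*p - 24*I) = p/(p + 8*I)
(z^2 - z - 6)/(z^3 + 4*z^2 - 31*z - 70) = (z - 3)/(z^2 + 2*z - 35)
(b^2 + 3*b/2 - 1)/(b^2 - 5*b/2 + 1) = (b + 2)/(b - 2)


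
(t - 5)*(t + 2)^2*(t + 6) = t^4 + 5*t^3 - 22*t^2 - 116*t - 120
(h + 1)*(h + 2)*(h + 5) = h^3 + 8*h^2 + 17*h + 10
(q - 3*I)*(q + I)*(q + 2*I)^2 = q^4 + 2*I*q^3 + 7*q^2 + 20*I*q - 12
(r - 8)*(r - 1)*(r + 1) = r^3 - 8*r^2 - r + 8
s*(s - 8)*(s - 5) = s^3 - 13*s^2 + 40*s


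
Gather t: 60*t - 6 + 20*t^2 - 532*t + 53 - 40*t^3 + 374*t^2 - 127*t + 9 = -40*t^3 + 394*t^2 - 599*t + 56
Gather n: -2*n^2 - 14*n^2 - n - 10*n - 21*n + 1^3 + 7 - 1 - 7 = -16*n^2 - 32*n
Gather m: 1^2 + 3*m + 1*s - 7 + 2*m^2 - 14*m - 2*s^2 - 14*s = 2*m^2 - 11*m - 2*s^2 - 13*s - 6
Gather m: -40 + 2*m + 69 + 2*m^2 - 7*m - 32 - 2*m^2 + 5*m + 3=0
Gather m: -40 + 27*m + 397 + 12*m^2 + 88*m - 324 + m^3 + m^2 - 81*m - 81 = m^3 + 13*m^2 + 34*m - 48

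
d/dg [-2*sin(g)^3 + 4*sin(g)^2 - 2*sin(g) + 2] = 2*(-3*sin(g)^2 + 4*sin(g) - 1)*cos(g)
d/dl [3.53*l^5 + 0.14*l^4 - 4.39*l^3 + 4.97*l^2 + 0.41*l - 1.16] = 17.65*l^4 + 0.56*l^3 - 13.17*l^2 + 9.94*l + 0.41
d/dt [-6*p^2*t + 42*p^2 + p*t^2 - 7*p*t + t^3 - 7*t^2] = -6*p^2 + 2*p*t - 7*p + 3*t^2 - 14*t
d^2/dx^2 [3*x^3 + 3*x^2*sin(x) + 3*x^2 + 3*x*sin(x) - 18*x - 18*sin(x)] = -3*x^2*sin(x) - 3*x*sin(x) + 12*x*cos(x) + 18*x + 24*sin(x) + 6*cos(x) + 6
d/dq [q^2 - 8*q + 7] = 2*q - 8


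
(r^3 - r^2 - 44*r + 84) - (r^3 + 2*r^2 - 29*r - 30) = -3*r^2 - 15*r + 114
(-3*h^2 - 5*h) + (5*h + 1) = 1 - 3*h^2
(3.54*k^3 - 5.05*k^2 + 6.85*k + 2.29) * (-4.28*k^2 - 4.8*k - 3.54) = -15.1512*k^5 + 4.622*k^4 - 17.6096*k^3 - 24.8042*k^2 - 35.241*k - 8.1066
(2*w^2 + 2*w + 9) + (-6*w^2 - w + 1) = -4*w^2 + w + 10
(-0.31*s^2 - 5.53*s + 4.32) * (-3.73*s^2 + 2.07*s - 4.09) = 1.1563*s^4 + 19.9852*s^3 - 26.2928*s^2 + 31.5601*s - 17.6688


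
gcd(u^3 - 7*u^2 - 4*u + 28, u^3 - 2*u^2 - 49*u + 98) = u^2 - 9*u + 14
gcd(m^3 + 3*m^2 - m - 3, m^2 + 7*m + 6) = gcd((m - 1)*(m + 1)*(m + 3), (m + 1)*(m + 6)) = m + 1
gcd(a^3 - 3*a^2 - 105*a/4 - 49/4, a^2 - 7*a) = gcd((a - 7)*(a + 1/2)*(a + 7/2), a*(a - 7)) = a - 7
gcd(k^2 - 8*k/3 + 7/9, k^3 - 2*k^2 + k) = 1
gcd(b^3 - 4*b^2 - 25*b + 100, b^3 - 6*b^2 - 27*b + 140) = b^2 + b - 20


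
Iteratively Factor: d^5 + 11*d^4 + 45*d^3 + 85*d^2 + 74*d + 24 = (d + 3)*(d^4 + 8*d^3 + 21*d^2 + 22*d + 8) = (d + 1)*(d + 3)*(d^3 + 7*d^2 + 14*d + 8) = (d + 1)^2*(d + 3)*(d^2 + 6*d + 8) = (d + 1)^2*(d + 3)*(d + 4)*(d + 2)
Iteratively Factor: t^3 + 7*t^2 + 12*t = (t + 4)*(t^2 + 3*t) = (t + 3)*(t + 4)*(t)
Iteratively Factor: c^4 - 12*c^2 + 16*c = (c)*(c^3 - 12*c + 16) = c*(c - 2)*(c^2 + 2*c - 8) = c*(c - 2)*(c + 4)*(c - 2)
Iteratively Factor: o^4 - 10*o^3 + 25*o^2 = (o - 5)*(o^3 - 5*o^2) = o*(o - 5)*(o^2 - 5*o) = o*(o - 5)^2*(o)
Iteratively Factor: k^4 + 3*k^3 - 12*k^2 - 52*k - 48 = (k - 4)*(k^3 + 7*k^2 + 16*k + 12) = (k - 4)*(k + 3)*(k^2 + 4*k + 4) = (k - 4)*(k + 2)*(k + 3)*(k + 2)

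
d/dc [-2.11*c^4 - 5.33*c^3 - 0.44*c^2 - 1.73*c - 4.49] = -8.44*c^3 - 15.99*c^2 - 0.88*c - 1.73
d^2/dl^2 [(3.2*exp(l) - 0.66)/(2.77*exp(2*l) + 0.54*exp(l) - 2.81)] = (24.55328*exp(4*l) - 25.043016*exp(3*l) + 146.485356*exp(2*l) - 15.885744*exp(l) + 24.266036)*exp(l)/(21.253933*exp(6*l) + 12.430098*exp(5*l) - 62.259351*exp(4*l) - 25.061724*exp(3*l) + 63.158403*exp(2*l) + 12.791682*exp(l) - 22.188041)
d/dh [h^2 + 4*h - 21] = 2*h + 4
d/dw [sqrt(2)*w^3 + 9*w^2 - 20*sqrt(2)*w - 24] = 3*sqrt(2)*w^2 + 18*w - 20*sqrt(2)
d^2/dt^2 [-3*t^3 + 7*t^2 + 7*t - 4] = 14 - 18*t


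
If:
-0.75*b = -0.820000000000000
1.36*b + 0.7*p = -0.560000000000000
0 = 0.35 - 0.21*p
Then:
No Solution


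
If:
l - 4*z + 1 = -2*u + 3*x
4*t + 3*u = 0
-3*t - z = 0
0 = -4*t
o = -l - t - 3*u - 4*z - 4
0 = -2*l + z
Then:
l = 0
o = -4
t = 0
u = 0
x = 1/3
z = 0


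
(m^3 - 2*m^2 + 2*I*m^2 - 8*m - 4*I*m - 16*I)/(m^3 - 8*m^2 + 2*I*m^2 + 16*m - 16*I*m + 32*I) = (m + 2)/(m - 4)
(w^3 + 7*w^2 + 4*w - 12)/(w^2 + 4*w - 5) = (w^2 + 8*w + 12)/(w + 5)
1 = 1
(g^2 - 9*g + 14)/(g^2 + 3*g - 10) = (g - 7)/(g + 5)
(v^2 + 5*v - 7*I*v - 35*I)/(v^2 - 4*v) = (v^2 + v*(5 - 7*I) - 35*I)/(v*(v - 4))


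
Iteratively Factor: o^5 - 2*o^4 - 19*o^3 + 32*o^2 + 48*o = (o - 4)*(o^4 + 2*o^3 - 11*o^2 - 12*o) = o*(o - 4)*(o^3 + 2*o^2 - 11*o - 12) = o*(o - 4)*(o - 3)*(o^2 + 5*o + 4) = o*(o - 4)*(o - 3)*(o + 4)*(o + 1)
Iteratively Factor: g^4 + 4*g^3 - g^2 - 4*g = (g + 1)*(g^3 + 3*g^2 - 4*g) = g*(g + 1)*(g^2 + 3*g - 4) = g*(g - 1)*(g + 1)*(g + 4)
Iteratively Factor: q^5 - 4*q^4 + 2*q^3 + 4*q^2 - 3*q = (q - 1)*(q^4 - 3*q^3 - q^2 + 3*q) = (q - 3)*(q - 1)*(q^3 - q) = (q - 3)*(q - 1)*(q + 1)*(q^2 - q) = (q - 3)*(q - 1)^2*(q + 1)*(q)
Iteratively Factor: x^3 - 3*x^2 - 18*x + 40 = (x - 5)*(x^2 + 2*x - 8) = (x - 5)*(x - 2)*(x + 4)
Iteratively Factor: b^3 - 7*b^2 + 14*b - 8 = (b - 2)*(b^2 - 5*b + 4) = (b - 4)*(b - 2)*(b - 1)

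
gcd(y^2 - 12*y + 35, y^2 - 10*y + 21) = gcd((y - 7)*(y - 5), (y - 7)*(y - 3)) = y - 7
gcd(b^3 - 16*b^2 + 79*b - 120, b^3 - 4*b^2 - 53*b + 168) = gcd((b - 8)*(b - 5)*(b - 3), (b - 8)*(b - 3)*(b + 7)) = b^2 - 11*b + 24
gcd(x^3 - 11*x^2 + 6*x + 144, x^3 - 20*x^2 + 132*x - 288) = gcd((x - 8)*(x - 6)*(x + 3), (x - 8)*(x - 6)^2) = x^2 - 14*x + 48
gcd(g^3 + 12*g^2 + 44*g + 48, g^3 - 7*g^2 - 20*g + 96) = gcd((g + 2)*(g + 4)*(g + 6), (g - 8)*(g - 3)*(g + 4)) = g + 4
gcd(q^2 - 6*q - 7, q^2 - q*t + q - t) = q + 1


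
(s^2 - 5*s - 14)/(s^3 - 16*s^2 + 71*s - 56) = (s + 2)/(s^2 - 9*s + 8)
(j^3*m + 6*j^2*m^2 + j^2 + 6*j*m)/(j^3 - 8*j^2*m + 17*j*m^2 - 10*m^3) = j*(j^2*m + 6*j*m^2 + j + 6*m)/(j^3 - 8*j^2*m + 17*j*m^2 - 10*m^3)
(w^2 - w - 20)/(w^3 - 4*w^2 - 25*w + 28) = (w - 5)/(w^2 - 8*w + 7)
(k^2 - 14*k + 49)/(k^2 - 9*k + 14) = (k - 7)/(k - 2)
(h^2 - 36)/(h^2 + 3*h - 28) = (h^2 - 36)/(h^2 + 3*h - 28)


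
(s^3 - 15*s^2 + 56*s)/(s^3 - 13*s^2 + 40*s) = (s - 7)/(s - 5)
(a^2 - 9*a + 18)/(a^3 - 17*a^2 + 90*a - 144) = 1/(a - 8)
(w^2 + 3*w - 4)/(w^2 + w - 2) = (w + 4)/(w + 2)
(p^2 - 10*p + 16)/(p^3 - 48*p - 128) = (p - 2)/(p^2 + 8*p + 16)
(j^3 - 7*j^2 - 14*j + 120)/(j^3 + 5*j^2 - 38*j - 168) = (j - 5)/(j + 7)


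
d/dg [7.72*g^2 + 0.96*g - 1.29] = 15.44*g + 0.96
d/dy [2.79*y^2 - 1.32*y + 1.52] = 5.58*y - 1.32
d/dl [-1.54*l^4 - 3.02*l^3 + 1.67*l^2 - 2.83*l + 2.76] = -6.16*l^3 - 9.06*l^2 + 3.34*l - 2.83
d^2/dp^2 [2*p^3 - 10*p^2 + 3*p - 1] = 12*p - 20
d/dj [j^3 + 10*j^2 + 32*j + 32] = 3*j^2 + 20*j + 32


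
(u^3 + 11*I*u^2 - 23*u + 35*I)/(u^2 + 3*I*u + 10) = (u^2 + 6*I*u + 7)/(u - 2*I)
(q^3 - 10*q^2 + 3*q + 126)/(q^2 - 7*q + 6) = (q^2 - 4*q - 21)/(q - 1)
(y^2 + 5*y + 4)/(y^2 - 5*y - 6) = (y + 4)/(y - 6)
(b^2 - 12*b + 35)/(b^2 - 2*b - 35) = (b - 5)/(b + 5)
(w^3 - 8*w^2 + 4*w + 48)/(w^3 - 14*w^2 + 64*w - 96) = (w + 2)/(w - 4)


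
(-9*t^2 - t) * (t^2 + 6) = -9*t^4 - t^3 - 54*t^2 - 6*t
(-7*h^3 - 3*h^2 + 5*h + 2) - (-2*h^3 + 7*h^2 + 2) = -5*h^3 - 10*h^2 + 5*h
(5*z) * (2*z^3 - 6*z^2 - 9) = 10*z^4 - 30*z^3 - 45*z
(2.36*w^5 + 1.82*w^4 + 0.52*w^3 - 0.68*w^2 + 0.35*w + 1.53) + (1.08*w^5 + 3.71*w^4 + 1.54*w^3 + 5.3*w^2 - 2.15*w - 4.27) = 3.44*w^5 + 5.53*w^4 + 2.06*w^3 + 4.62*w^2 - 1.8*w - 2.74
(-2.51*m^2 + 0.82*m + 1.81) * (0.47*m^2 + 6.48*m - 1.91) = -1.1797*m^4 - 15.8794*m^3 + 10.9584*m^2 + 10.1626*m - 3.4571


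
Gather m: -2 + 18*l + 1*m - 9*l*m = 18*l + m*(1 - 9*l) - 2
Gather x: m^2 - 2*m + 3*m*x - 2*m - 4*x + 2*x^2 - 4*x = m^2 - 4*m + 2*x^2 + x*(3*m - 8)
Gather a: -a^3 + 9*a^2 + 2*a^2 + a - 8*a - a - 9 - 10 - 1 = -a^3 + 11*a^2 - 8*a - 20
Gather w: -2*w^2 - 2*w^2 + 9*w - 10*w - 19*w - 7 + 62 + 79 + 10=-4*w^2 - 20*w + 144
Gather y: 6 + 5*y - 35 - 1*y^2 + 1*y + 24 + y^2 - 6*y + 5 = 0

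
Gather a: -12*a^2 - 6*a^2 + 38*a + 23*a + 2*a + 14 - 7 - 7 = -18*a^2 + 63*a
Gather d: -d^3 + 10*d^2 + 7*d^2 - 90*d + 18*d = -d^3 + 17*d^2 - 72*d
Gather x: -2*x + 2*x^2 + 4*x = 2*x^2 + 2*x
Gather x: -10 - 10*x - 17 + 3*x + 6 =-7*x - 21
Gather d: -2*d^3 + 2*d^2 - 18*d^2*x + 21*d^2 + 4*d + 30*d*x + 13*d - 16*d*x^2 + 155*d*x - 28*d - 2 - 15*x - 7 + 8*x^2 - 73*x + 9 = -2*d^3 + d^2*(23 - 18*x) + d*(-16*x^2 + 185*x - 11) + 8*x^2 - 88*x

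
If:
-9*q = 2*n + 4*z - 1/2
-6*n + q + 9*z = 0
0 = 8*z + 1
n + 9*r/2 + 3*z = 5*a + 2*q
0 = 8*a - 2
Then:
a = 1/4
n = -73/448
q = 33/224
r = 311/672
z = -1/8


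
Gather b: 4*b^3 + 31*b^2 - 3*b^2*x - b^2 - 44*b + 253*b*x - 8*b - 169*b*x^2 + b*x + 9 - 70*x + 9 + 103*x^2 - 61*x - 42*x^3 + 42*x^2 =4*b^3 + b^2*(30 - 3*x) + b*(-169*x^2 + 254*x - 52) - 42*x^3 + 145*x^2 - 131*x + 18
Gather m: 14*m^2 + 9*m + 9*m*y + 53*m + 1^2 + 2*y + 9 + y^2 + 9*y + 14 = 14*m^2 + m*(9*y + 62) + y^2 + 11*y + 24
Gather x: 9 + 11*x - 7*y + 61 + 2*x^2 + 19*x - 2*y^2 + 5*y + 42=2*x^2 + 30*x - 2*y^2 - 2*y + 112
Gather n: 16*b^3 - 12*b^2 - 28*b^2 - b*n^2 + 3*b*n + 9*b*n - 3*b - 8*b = 16*b^3 - 40*b^2 - b*n^2 + 12*b*n - 11*b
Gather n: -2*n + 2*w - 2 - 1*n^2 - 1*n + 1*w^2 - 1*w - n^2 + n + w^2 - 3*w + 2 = -2*n^2 - 2*n + 2*w^2 - 2*w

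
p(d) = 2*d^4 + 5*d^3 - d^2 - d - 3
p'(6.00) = 2255.00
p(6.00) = 3627.00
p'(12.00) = 15959.00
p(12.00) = 49953.00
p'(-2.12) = -5.57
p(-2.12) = -12.62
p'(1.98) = 115.95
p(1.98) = 60.65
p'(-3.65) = -182.88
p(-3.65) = 99.17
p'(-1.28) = 9.36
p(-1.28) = -8.48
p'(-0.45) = 2.21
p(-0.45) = -3.13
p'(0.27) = -0.29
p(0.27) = -3.23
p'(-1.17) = 9.06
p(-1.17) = -7.46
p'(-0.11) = -0.61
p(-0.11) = -2.91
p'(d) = 8*d^3 + 15*d^2 - 2*d - 1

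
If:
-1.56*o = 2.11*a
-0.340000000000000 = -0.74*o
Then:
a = -0.34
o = 0.46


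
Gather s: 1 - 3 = -2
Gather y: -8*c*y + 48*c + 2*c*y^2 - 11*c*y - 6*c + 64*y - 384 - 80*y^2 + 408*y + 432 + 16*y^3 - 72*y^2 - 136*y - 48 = 42*c + 16*y^3 + y^2*(2*c - 152) + y*(336 - 19*c)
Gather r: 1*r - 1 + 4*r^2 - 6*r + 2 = 4*r^2 - 5*r + 1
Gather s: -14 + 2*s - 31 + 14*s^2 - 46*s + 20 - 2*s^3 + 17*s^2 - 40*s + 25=-2*s^3 + 31*s^2 - 84*s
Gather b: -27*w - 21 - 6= -27*w - 27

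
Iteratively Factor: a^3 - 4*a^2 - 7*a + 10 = (a - 1)*(a^2 - 3*a - 10) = (a - 5)*(a - 1)*(a + 2)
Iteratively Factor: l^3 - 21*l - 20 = (l - 5)*(l^2 + 5*l + 4) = (l - 5)*(l + 4)*(l + 1)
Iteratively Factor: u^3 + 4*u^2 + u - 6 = (u + 2)*(u^2 + 2*u - 3) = (u + 2)*(u + 3)*(u - 1)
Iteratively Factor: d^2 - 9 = (d + 3)*(d - 3)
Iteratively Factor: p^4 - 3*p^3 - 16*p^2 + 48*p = (p)*(p^3 - 3*p^2 - 16*p + 48) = p*(p + 4)*(p^2 - 7*p + 12) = p*(p - 4)*(p + 4)*(p - 3)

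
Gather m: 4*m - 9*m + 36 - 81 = -5*m - 45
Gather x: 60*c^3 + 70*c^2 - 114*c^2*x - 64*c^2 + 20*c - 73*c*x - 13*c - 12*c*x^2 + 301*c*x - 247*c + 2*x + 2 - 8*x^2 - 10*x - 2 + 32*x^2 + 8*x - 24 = 60*c^3 + 6*c^2 - 240*c + x^2*(24 - 12*c) + x*(-114*c^2 + 228*c) - 24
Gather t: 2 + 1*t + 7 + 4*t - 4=5*t + 5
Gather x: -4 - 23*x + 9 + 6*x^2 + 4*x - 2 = 6*x^2 - 19*x + 3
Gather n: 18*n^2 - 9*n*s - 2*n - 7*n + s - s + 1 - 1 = 18*n^2 + n*(-9*s - 9)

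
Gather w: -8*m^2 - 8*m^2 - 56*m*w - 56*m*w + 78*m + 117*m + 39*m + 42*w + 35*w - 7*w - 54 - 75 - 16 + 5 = -16*m^2 + 234*m + w*(70 - 112*m) - 140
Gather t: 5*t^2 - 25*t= 5*t^2 - 25*t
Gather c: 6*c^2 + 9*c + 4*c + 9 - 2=6*c^2 + 13*c + 7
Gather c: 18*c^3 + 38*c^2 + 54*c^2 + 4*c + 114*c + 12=18*c^3 + 92*c^2 + 118*c + 12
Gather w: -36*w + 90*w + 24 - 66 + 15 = 54*w - 27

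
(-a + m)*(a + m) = -a^2 + m^2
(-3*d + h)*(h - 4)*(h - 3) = -3*d*h^2 + 21*d*h - 36*d + h^3 - 7*h^2 + 12*h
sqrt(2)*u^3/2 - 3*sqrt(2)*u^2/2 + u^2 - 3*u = u*(u - 3)*(sqrt(2)*u/2 + 1)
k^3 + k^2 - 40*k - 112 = (k - 7)*(k + 4)^2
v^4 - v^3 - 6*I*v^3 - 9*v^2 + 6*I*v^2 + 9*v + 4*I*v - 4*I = (v - 4*I)*(v - I)*(-I*v + I)*(I*v + 1)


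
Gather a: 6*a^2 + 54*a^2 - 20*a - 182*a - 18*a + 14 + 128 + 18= 60*a^2 - 220*a + 160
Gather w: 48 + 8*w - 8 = 8*w + 40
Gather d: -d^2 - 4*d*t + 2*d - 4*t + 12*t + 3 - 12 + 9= -d^2 + d*(2 - 4*t) + 8*t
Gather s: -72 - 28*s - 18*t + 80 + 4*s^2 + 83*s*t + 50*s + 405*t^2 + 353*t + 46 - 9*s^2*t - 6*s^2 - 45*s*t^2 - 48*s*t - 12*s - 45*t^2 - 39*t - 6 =s^2*(-9*t - 2) + s*(-45*t^2 + 35*t + 10) + 360*t^2 + 296*t + 48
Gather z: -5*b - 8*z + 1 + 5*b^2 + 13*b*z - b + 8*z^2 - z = 5*b^2 - 6*b + 8*z^2 + z*(13*b - 9) + 1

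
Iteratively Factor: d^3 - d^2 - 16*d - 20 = (d - 5)*(d^2 + 4*d + 4) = (d - 5)*(d + 2)*(d + 2)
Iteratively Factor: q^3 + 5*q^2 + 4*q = (q)*(q^2 + 5*q + 4) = q*(q + 1)*(q + 4)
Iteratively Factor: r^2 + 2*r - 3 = (r + 3)*(r - 1)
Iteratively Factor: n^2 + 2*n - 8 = (n - 2)*(n + 4)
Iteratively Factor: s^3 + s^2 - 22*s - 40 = (s - 5)*(s^2 + 6*s + 8) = (s - 5)*(s + 2)*(s + 4)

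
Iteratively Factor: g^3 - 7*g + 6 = (g - 2)*(g^2 + 2*g - 3) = (g - 2)*(g + 3)*(g - 1)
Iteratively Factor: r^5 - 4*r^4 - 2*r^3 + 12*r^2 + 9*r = (r - 3)*(r^4 - r^3 - 5*r^2 - 3*r) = r*(r - 3)*(r^3 - r^2 - 5*r - 3) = r*(r - 3)*(r + 1)*(r^2 - 2*r - 3) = r*(r - 3)*(r + 1)^2*(r - 3)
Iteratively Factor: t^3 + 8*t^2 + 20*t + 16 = (t + 2)*(t^2 + 6*t + 8) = (t + 2)*(t + 4)*(t + 2)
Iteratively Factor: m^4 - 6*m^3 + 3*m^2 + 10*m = (m)*(m^3 - 6*m^2 + 3*m + 10) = m*(m - 2)*(m^2 - 4*m - 5) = m*(m - 5)*(m - 2)*(m + 1)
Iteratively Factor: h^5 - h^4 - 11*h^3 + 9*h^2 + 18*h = (h - 2)*(h^4 + h^3 - 9*h^2 - 9*h) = h*(h - 2)*(h^3 + h^2 - 9*h - 9) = h*(h - 3)*(h - 2)*(h^2 + 4*h + 3) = h*(h - 3)*(h - 2)*(h + 3)*(h + 1)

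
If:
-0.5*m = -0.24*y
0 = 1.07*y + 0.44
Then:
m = -0.20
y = -0.41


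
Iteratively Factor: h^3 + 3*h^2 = (h)*(h^2 + 3*h) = h^2*(h + 3)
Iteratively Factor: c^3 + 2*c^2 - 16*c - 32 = (c + 4)*(c^2 - 2*c - 8) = (c - 4)*(c + 4)*(c + 2)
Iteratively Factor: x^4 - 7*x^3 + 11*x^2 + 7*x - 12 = (x - 3)*(x^3 - 4*x^2 - x + 4) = (x - 3)*(x + 1)*(x^2 - 5*x + 4) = (x - 3)*(x - 1)*(x + 1)*(x - 4)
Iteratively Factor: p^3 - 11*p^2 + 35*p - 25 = (p - 5)*(p^2 - 6*p + 5) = (p - 5)^2*(p - 1)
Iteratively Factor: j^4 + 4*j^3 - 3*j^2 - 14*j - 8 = (j - 2)*(j^3 + 6*j^2 + 9*j + 4) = (j - 2)*(j + 1)*(j^2 + 5*j + 4) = (j - 2)*(j + 1)*(j + 4)*(j + 1)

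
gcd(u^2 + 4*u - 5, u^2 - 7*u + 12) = 1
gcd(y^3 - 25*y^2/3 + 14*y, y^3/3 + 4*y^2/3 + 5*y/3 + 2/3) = 1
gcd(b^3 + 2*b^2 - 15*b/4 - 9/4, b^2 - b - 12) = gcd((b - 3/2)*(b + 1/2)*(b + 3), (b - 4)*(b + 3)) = b + 3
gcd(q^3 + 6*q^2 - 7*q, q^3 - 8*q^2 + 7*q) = q^2 - q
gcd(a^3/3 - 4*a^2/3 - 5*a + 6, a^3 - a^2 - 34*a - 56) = 1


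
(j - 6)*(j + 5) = j^2 - j - 30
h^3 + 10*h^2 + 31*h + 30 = (h + 2)*(h + 3)*(h + 5)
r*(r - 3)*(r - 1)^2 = r^4 - 5*r^3 + 7*r^2 - 3*r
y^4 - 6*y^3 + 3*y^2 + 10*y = y*(y - 5)*(y - 2)*(y + 1)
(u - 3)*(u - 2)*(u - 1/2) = u^3 - 11*u^2/2 + 17*u/2 - 3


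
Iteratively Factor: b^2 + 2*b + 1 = (b + 1)*(b + 1)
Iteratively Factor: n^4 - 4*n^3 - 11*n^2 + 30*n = (n - 2)*(n^3 - 2*n^2 - 15*n) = n*(n - 2)*(n^2 - 2*n - 15) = n*(n - 5)*(n - 2)*(n + 3)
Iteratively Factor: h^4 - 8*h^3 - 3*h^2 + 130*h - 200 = (h - 5)*(h^3 - 3*h^2 - 18*h + 40) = (h - 5)^2*(h^2 + 2*h - 8) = (h - 5)^2*(h + 4)*(h - 2)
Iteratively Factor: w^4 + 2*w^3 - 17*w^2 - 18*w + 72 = (w + 3)*(w^3 - w^2 - 14*w + 24) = (w - 3)*(w + 3)*(w^2 + 2*w - 8) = (w - 3)*(w + 3)*(w + 4)*(w - 2)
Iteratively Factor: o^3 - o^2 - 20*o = (o)*(o^2 - o - 20) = o*(o - 5)*(o + 4)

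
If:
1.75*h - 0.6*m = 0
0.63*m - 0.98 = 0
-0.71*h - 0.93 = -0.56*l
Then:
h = 0.53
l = 2.34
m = 1.56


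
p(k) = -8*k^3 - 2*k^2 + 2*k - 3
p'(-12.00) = -3406.00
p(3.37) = -325.16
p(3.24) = -289.61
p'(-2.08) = -93.51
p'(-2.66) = -157.17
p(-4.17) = 533.98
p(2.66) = -162.40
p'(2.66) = -178.45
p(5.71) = -1546.14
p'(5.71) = -803.34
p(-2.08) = 56.18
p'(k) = -24*k^2 - 4*k + 2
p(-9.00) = 5649.00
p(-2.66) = 128.10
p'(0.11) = 1.27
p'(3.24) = -262.90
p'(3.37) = -284.05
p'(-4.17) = -398.65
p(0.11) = -2.81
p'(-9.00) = -1906.00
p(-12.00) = 13509.00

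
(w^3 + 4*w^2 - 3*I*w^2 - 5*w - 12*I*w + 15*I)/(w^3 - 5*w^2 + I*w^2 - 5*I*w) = (w^3 + w^2*(4 - 3*I) - w*(5 + 12*I) + 15*I)/(w*(w^2 + w*(-5 + I) - 5*I))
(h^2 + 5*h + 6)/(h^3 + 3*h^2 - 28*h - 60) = (h + 3)/(h^2 + h - 30)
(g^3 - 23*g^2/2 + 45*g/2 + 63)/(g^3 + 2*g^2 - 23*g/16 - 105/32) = 16*(g^2 - 13*g + 42)/(16*g^2 + 8*g - 35)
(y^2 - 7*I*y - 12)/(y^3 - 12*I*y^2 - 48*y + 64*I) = (y - 3*I)/(y^2 - 8*I*y - 16)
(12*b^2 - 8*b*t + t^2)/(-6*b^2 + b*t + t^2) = (-6*b + t)/(3*b + t)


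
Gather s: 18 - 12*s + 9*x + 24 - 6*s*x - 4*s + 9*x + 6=s*(-6*x - 16) + 18*x + 48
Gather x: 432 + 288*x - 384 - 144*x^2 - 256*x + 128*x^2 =-16*x^2 + 32*x + 48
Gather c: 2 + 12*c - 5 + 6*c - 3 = 18*c - 6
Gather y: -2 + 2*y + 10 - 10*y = 8 - 8*y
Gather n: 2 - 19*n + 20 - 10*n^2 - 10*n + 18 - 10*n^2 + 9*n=-20*n^2 - 20*n + 40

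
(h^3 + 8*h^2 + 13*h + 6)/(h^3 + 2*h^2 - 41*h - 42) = (h^2 + 7*h + 6)/(h^2 + h - 42)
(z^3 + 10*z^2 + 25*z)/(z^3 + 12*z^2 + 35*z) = (z + 5)/(z + 7)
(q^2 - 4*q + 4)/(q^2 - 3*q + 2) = (q - 2)/(q - 1)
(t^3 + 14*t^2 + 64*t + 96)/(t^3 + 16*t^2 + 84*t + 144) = (t + 4)/(t + 6)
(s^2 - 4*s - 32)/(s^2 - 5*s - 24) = (s + 4)/(s + 3)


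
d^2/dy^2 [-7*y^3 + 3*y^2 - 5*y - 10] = 6 - 42*y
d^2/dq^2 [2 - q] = 0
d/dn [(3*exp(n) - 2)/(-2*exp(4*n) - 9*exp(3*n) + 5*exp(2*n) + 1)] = ((3*exp(n) - 2)*(8*exp(2*n) + 27*exp(n) - 10)*exp(n) - 6*exp(4*n) - 27*exp(3*n) + 15*exp(2*n) + 3)*exp(n)/(2*exp(4*n) + 9*exp(3*n) - 5*exp(2*n) - 1)^2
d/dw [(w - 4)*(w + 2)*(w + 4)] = 3*w^2 + 4*w - 16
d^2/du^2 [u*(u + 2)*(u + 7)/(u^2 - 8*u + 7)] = 2*(143*u^3 - 357*u^2 - 147*u + 1225)/(u^6 - 24*u^5 + 213*u^4 - 848*u^3 + 1491*u^2 - 1176*u + 343)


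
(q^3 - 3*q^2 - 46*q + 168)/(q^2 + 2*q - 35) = (q^2 - 10*q + 24)/(q - 5)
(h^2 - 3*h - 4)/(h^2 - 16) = (h + 1)/(h + 4)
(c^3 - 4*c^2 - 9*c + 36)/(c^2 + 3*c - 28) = (c^2 - 9)/(c + 7)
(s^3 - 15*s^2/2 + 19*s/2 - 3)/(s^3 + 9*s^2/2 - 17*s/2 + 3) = (s - 6)/(s + 6)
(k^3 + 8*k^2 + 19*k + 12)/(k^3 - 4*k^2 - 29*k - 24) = (k + 4)/(k - 8)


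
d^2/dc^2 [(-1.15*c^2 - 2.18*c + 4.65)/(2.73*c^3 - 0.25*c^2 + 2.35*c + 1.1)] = (-17.14167*c^6 - 97.483932*c^5 + 469.06587*c^4 + 23.91813*c^3 + 257.39718*c^2 - 103.77195*c + 62.40435)/(20.346417*c^9 - 5.589675*c^8 + 53.05482*c^7 + 14.955695*c^6 + 41.1654*c^5 + 38.406675*c^4 + 19.010275*c^3 + 17.31675*c^2 + 8.5305*c + 1.331)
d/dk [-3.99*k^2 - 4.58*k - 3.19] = -7.98*k - 4.58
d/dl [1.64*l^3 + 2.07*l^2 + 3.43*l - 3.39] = 4.92*l^2 + 4.14*l + 3.43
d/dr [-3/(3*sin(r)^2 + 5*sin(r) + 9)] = 3*(6*sin(r) + 5)*cos(r)/(3*sin(r)^2 + 5*sin(r) + 9)^2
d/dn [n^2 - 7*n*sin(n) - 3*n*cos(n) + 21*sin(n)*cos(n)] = 3*n*sin(n) - 7*n*cos(n) + 2*n - 7*sin(n) - 3*cos(n) + 21*cos(2*n)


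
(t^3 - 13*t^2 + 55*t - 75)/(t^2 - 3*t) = t - 10 + 25/t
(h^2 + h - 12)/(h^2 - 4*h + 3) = (h + 4)/(h - 1)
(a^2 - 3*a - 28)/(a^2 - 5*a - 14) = (a + 4)/(a + 2)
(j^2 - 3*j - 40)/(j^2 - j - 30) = (j - 8)/(j - 6)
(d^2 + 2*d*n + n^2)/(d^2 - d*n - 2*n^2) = (d + n)/(d - 2*n)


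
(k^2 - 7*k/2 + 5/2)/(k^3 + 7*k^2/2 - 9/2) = (2*k - 5)/(2*k^2 + 9*k + 9)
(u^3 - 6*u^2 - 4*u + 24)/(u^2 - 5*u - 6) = (u^2 - 4)/(u + 1)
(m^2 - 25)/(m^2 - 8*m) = (m^2 - 25)/(m*(m - 8))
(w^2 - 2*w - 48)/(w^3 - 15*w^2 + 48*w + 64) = (w + 6)/(w^2 - 7*w - 8)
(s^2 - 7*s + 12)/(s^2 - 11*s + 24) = (s - 4)/(s - 8)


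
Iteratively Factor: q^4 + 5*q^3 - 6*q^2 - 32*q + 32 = (q + 4)*(q^3 + q^2 - 10*q + 8) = (q - 1)*(q + 4)*(q^2 + 2*q - 8) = (q - 1)*(q + 4)^2*(q - 2)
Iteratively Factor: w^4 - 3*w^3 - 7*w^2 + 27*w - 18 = (w - 1)*(w^3 - 2*w^2 - 9*w + 18) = (w - 2)*(w - 1)*(w^2 - 9) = (w - 3)*(w - 2)*(w - 1)*(w + 3)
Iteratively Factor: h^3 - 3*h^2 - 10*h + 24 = (h + 3)*(h^2 - 6*h + 8) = (h - 4)*(h + 3)*(h - 2)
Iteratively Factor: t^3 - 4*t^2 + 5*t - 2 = (t - 1)*(t^2 - 3*t + 2) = (t - 2)*(t - 1)*(t - 1)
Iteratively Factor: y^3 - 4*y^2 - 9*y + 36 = (y - 3)*(y^2 - y - 12) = (y - 3)*(y + 3)*(y - 4)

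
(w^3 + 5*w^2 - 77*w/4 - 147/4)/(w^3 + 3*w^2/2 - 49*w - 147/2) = (w - 7/2)/(w - 7)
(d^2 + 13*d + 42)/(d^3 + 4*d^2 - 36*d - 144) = (d + 7)/(d^2 - 2*d - 24)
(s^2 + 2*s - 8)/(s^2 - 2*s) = (s + 4)/s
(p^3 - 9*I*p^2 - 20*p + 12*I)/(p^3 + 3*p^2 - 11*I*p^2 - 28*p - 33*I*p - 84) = (p^3 - 9*I*p^2 - 20*p + 12*I)/(p^3 + p^2*(3 - 11*I) - p*(28 + 33*I) - 84)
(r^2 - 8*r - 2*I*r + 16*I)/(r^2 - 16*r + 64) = (r - 2*I)/(r - 8)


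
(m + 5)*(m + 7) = m^2 + 12*m + 35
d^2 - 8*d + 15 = (d - 5)*(d - 3)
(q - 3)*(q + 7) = q^2 + 4*q - 21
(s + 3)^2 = s^2 + 6*s + 9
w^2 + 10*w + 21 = (w + 3)*(w + 7)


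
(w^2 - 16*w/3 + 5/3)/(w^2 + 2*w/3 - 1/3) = (w - 5)/(w + 1)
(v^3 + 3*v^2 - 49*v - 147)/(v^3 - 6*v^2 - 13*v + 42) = (v + 7)/(v - 2)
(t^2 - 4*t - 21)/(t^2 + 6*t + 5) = (t^2 - 4*t - 21)/(t^2 + 6*t + 5)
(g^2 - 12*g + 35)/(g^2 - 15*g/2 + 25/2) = 2*(g - 7)/(2*g - 5)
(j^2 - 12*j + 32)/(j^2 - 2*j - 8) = (j - 8)/(j + 2)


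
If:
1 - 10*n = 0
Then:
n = 1/10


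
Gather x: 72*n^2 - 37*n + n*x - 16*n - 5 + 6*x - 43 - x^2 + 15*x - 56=72*n^2 - 53*n - x^2 + x*(n + 21) - 104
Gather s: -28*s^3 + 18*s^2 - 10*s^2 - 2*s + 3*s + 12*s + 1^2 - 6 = -28*s^3 + 8*s^2 + 13*s - 5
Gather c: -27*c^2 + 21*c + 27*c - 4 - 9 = -27*c^2 + 48*c - 13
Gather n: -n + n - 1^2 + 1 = 0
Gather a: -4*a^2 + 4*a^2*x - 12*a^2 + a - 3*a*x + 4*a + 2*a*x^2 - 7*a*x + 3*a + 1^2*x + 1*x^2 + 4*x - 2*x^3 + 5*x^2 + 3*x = a^2*(4*x - 16) + a*(2*x^2 - 10*x + 8) - 2*x^3 + 6*x^2 + 8*x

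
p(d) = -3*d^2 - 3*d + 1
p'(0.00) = -3.00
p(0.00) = 1.00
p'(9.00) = -57.00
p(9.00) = -269.00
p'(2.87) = -20.22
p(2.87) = -32.32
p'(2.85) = -20.10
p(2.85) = -31.92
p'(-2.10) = 9.60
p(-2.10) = -5.93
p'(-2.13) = 9.78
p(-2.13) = -6.22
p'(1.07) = -9.42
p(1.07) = -5.64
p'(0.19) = -4.14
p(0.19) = 0.32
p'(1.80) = -13.80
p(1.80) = -14.12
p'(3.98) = -26.88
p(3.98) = -58.46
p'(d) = -6*d - 3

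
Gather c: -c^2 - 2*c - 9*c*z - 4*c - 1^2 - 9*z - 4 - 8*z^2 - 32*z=-c^2 + c*(-9*z - 6) - 8*z^2 - 41*z - 5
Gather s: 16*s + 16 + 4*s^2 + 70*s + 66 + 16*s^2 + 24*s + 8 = 20*s^2 + 110*s + 90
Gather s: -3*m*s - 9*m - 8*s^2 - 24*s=-9*m - 8*s^2 + s*(-3*m - 24)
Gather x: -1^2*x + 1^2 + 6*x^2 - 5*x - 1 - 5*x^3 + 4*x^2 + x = -5*x^3 + 10*x^2 - 5*x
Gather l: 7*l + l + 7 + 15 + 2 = 8*l + 24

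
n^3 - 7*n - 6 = (n - 3)*(n + 1)*(n + 2)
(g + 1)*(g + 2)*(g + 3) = g^3 + 6*g^2 + 11*g + 6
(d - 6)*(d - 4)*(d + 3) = d^3 - 7*d^2 - 6*d + 72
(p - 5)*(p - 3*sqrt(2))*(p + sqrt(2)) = p^3 - 5*p^2 - 2*sqrt(2)*p^2 - 6*p + 10*sqrt(2)*p + 30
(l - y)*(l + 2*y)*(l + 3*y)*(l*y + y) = l^4*y + 4*l^3*y^2 + l^3*y + l^2*y^3 + 4*l^2*y^2 - 6*l*y^4 + l*y^3 - 6*y^4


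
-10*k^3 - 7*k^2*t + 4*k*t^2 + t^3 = (-2*k + t)*(k + t)*(5*k + t)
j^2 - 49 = (j - 7)*(j + 7)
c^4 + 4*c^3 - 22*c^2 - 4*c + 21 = (c - 3)*(c - 1)*(c + 1)*(c + 7)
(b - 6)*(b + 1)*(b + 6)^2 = b^4 + 7*b^3 - 30*b^2 - 252*b - 216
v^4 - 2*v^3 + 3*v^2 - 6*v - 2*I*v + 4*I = (v - 2)*(v - I)^2*(v + 2*I)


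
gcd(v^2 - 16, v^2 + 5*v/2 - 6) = v + 4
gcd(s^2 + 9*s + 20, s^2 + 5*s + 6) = 1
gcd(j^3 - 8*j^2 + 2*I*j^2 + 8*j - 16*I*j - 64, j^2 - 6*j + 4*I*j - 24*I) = j + 4*I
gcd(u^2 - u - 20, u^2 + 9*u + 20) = u + 4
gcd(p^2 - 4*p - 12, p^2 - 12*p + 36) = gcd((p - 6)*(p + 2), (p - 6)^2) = p - 6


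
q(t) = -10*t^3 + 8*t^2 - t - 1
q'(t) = -30*t^2 + 16*t - 1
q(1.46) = -16.53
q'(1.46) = -41.59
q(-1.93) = 102.62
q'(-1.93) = -143.63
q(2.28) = -80.22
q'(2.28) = -120.47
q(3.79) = -434.28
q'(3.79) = -371.28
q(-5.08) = 1521.50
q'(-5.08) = -856.47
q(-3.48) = 520.81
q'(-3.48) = -419.99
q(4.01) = -521.18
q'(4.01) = -419.24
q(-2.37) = 179.43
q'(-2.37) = -207.43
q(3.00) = -202.00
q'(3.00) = -223.00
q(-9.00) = 7946.00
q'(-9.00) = -2575.00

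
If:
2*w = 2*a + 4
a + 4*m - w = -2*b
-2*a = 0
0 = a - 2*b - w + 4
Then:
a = 0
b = 1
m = 0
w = 2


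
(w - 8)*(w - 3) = w^2 - 11*w + 24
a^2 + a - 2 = (a - 1)*(a + 2)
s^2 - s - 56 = (s - 8)*(s + 7)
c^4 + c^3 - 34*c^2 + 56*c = c*(c - 4)*(c - 2)*(c + 7)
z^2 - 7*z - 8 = (z - 8)*(z + 1)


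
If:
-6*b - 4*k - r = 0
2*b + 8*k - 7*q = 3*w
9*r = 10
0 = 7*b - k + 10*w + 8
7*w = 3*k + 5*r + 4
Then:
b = -871/87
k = 3847/261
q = 19535/1827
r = 10/9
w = 2005/261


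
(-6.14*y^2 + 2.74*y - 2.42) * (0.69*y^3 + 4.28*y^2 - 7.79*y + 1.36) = -4.2366*y^5 - 24.3886*y^4 + 57.888*y^3 - 40.0526*y^2 + 22.5782*y - 3.2912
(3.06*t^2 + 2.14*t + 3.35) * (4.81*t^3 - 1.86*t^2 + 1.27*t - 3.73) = 14.7186*t^5 + 4.6018*t^4 + 16.0193*t^3 - 14.927*t^2 - 3.7277*t - 12.4955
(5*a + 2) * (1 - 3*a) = -15*a^2 - a + 2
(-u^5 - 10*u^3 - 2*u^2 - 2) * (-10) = 10*u^5 + 100*u^3 + 20*u^2 + 20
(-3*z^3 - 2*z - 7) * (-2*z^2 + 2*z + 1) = 6*z^5 - 6*z^4 + z^3 + 10*z^2 - 16*z - 7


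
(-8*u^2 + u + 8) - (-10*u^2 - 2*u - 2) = 2*u^2 + 3*u + 10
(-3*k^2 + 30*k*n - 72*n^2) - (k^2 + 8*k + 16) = -4*k^2 + 30*k*n - 8*k - 72*n^2 - 16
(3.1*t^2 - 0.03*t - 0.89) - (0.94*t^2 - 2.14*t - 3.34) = 2.16*t^2 + 2.11*t + 2.45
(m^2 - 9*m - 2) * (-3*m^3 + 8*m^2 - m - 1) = -3*m^5 + 35*m^4 - 67*m^3 - 8*m^2 + 11*m + 2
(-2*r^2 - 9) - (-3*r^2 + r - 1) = r^2 - r - 8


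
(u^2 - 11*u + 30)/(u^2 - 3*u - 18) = (u - 5)/(u + 3)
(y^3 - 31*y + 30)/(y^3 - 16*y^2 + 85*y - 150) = (y^2 + 5*y - 6)/(y^2 - 11*y + 30)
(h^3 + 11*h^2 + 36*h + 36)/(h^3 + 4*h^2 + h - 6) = (h + 6)/(h - 1)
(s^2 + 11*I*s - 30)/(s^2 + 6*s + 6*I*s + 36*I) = (s + 5*I)/(s + 6)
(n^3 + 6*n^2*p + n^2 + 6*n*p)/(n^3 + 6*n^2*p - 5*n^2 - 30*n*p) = (n + 1)/(n - 5)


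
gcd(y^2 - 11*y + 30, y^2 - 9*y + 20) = y - 5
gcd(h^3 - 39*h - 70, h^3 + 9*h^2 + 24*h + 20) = h^2 + 7*h + 10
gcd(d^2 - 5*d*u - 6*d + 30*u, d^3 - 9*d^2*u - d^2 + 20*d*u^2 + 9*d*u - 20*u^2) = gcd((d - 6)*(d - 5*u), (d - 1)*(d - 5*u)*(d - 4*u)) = -d + 5*u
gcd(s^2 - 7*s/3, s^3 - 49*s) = s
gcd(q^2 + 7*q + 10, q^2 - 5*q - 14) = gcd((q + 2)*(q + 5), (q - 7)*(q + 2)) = q + 2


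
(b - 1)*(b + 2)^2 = b^3 + 3*b^2 - 4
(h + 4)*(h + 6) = h^2 + 10*h + 24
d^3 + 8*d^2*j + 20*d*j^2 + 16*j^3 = (d + 2*j)^2*(d + 4*j)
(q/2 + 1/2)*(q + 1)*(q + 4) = q^3/2 + 3*q^2 + 9*q/2 + 2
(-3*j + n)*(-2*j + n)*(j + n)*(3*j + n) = 18*j^4 + 9*j^3*n - 11*j^2*n^2 - j*n^3 + n^4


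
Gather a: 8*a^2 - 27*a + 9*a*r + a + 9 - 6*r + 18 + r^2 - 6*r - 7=8*a^2 + a*(9*r - 26) + r^2 - 12*r + 20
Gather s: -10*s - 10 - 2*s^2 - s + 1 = -2*s^2 - 11*s - 9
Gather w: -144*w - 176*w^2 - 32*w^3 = -32*w^3 - 176*w^2 - 144*w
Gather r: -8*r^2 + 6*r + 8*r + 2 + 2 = -8*r^2 + 14*r + 4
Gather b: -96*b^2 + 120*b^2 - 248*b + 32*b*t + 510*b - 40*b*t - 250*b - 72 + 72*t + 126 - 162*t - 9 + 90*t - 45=24*b^2 + b*(12 - 8*t)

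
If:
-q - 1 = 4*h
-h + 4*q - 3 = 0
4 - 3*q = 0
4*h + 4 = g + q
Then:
No Solution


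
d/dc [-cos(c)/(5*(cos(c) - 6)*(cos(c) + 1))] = (sin(c)^2 - 7)*sin(c)/(5*(cos(c) - 6)^2*(cos(c) + 1)^2)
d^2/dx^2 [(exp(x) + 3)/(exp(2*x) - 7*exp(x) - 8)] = (exp(4*x) + 19*exp(3*x) - 15*exp(2*x) + 187*exp(x) - 104)*exp(x)/(exp(6*x) - 21*exp(5*x) + 123*exp(4*x) - 7*exp(3*x) - 984*exp(2*x) - 1344*exp(x) - 512)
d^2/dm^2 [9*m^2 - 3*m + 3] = 18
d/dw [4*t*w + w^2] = 4*t + 2*w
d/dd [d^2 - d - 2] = 2*d - 1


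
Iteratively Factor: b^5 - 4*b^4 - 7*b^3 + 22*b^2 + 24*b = (b + 2)*(b^4 - 6*b^3 + 5*b^2 + 12*b) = b*(b + 2)*(b^3 - 6*b^2 + 5*b + 12) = b*(b - 3)*(b + 2)*(b^2 - 3*b - 4) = b*(b - 3)*(b + 1)*(b + 2)*(b - 4)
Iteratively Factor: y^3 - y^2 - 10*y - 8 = (y + 1)*(y^2 - 2*y - 8) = (y + 1)*(y + 2)*(y - 4)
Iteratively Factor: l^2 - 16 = (l - 4)*(l + 4)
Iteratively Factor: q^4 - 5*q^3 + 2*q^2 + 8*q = (q - 2)*(q^3 - 3*q^2 - 4*q) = (q - 2)*(q + 1)*(q^2 - 4*q) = q*(q - 2)*(q + 1)*(q - 4)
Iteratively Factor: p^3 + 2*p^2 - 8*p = (p - 2)*(p^2 + 4*p) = p*(p - 2)*(p + 4)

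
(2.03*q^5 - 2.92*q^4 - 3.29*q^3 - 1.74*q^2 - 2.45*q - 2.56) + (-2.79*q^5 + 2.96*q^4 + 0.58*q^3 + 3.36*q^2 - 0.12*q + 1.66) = -0.76*q^5 + 0.04*q^4 - 2.71*q^3 + 1.62*q^2 - 2.57*q - 0.9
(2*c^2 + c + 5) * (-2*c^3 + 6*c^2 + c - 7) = -4*c^5 + 10*c^4 - 2*c^3 + 17*c^2 - 2*c - 35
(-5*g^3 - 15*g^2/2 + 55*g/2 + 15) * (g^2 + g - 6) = -5*g^5 - 25*g^4/2 + 50*g^3 + 175*g^2/2 - 150*g - 90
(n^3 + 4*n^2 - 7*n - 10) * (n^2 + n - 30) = n^5 + 5*n^4 - 33*n^3 - 137*n^2 + 200*n + 300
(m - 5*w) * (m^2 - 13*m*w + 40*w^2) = m^3 - 18*m^2*w + 105*m*w^2 - 200*w^3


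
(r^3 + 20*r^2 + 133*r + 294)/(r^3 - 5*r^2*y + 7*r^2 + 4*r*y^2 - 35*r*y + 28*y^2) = (r^2 + 13*r + 42)/(r^2 - 5*r*y + 4*y^2)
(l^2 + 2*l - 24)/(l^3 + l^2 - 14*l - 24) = (l + 6)/(l^2 + 5*l + 6)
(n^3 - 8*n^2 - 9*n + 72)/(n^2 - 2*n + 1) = (n^3 - 8*n^2 - 9*n + 72)/(n^2 - 2*n + 1)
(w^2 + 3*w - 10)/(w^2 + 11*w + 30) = (w - 2)/(w + 6)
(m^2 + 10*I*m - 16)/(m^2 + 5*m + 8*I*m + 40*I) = (m + 2*I)/(m + 5)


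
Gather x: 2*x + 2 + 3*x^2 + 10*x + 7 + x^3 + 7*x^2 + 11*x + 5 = x^3 + 10*x^2 + 23*x + 14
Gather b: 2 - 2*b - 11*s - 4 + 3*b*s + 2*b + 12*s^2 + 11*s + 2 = 3*b*s + 12*s^2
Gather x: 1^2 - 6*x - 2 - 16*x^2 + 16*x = -16*x^2 + 10*x - 1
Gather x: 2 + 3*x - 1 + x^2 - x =x^2 + 2*x + 1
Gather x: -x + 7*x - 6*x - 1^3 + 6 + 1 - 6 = 0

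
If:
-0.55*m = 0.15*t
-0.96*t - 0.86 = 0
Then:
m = 0.24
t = -0.90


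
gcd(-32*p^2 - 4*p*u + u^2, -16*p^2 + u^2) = 4*p + u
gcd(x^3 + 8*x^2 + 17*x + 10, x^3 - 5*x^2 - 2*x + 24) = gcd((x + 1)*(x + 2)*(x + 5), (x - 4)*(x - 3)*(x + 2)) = x + 2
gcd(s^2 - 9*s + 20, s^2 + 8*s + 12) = 1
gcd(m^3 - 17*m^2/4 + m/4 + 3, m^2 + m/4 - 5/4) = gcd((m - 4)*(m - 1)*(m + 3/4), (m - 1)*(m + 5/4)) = m - 1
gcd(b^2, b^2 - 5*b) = b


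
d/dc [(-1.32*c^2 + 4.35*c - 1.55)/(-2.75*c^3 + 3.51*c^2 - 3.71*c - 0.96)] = (-3.63*c^4 + 23.925*c^3 - 23.1588*c^2 + 13.4154*c - 9.9265)/(7.5625*c^6 - 19.305*c^5 + 32.7251*c^4 - 20.7642*c^3 + 7.0249*c^2 + 7.1232*c + 0.9216)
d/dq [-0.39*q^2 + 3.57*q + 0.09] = 3.57 - 0.78*q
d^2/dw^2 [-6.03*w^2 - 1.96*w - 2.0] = -12.0600000000000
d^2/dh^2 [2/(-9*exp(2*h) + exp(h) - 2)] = 2*(-2*(18*exp(h) - 1)^2*exp(h) + (36*exp(h) - 1)*(9*exp(2*h) - exp(h) + 2))*exp(h)/(9*exp(2*h) - exp(h) + 2)^3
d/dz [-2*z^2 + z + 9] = 1 - 4*z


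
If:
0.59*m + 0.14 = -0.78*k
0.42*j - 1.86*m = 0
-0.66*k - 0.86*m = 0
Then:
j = 1.45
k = -0.43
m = 0.33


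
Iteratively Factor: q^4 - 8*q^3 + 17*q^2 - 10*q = (q - 1)*(q^3 - 7*q^2 + 10*q) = (q - 5)*(q - 1)*(q^2 - 2*q) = (q - 5)*(q - 2)*(q - 1)*(q)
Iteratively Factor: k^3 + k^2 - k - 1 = (k + 1)*(k^2 - 1) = (k - 1)*(k + 1)*(k + 1)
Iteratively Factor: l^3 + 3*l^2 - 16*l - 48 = (l + 3)*(l^2 - 16) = (l + 3)*(l + 4)*(l - 4)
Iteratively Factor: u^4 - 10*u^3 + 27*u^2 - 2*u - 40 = (u - 4)*(u^3 - 6*u^2 + 3*u + 10) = (u - 5)*(u - 4)*(u^2 - u - 2) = (u - 5)*(u - 4)*(u - 2)*(u + 1)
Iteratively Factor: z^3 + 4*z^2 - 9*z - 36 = (z - 3)*(z^2 + 7*z + 12) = (z - 3)*(z + 3)*(z + 4)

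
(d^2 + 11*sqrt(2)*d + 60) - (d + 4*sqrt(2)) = d^2 - d + 11*sqrt(2)*d - 4*sqrt(2) + 60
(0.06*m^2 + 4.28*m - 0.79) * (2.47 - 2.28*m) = -0.1368*m^3 - 9.6102*m^2 + 12.3728*m - 1.9513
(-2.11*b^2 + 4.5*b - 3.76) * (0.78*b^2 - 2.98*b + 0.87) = -1.6458*b^4 + 9.7978*b^3 - 18.1785*b^2 + 15.1198*b - 3.2712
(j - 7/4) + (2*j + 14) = 3*j + 49/4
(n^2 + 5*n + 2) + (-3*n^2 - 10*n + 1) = -2*n^2 - 5*n + 3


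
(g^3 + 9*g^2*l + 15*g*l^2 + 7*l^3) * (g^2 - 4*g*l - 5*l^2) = g^5 + 5*g^4*l - 26*g^3*l^2 - 98*g^2*l^3 - 103*g*l^4 - 35*l^5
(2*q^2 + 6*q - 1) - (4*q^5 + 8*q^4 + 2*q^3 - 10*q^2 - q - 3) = -4*q^5 - 8*q^4 - 2*q^3 + 12*q^2 + 7*q + 2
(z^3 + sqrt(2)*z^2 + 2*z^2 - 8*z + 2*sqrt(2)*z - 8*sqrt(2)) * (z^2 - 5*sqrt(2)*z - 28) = z^5 - 4*sqrt(2)*z^4 + 2*z^4 - 46*z^3 - 8*sqrt(2)*z^3 - 76*z^2 + 4*sqrt(2)*z^2 - 56*sqrt(2)*z + 304*z + 224*sqrt(2)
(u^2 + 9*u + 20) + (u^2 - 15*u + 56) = 2*u^2 - 6*u + 76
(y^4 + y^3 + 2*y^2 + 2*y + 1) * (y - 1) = y^5 + y^3 - y - 1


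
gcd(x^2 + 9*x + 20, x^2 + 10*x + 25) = x + 5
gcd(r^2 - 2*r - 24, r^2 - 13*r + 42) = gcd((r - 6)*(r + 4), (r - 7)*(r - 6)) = r - 6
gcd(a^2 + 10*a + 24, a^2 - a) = 1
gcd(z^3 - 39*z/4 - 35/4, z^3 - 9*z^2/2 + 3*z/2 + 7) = z^2 - 5*z/2 - 7/2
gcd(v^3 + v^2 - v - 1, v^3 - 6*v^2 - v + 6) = v^2 - 1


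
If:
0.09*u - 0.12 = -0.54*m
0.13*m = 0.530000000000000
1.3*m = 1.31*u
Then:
No Solution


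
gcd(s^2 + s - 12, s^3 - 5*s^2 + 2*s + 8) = 1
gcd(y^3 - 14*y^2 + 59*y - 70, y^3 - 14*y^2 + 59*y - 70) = y^3 - 14*y^2 + 59*y - 70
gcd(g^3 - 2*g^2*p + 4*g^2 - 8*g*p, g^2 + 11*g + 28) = g + 4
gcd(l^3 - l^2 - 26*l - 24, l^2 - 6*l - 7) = l + 1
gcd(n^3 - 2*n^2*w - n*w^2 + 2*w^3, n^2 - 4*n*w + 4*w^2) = -n + 2*w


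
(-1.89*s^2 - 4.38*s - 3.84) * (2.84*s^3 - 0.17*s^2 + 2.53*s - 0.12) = -5.3676*s^5 - 12.1179*s^4 - 14.9427*s^3 - 10.2018*s^2 - 9.1896*s + 0.4608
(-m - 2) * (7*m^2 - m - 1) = -7*m^3 - 13*m^2 + 3*m + 2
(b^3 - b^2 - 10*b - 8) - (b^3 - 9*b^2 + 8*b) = 8*b^2 - 18*b - 8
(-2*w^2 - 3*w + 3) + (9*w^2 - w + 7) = 7*w^2 - 4*w + 10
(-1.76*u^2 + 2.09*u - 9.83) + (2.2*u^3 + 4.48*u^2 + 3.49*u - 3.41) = 2.2*u^3 + 2.72*u^2 + 5.58*u - 13.24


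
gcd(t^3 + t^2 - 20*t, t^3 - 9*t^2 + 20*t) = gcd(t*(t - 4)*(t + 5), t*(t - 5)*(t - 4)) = t^2 - 4*t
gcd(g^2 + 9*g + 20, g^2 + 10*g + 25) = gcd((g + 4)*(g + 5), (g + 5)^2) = g + 5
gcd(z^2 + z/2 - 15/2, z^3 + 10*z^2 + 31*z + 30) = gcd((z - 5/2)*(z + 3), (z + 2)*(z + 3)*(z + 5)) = z + 3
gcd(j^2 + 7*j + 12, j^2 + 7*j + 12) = j^2 + 7*j + 12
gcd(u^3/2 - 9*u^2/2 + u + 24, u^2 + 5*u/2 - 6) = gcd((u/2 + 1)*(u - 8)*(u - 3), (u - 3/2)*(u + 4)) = 1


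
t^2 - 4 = (t - 2)*(t + 2)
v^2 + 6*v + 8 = (v + 2)*(v + 4)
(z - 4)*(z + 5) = z^2 + z - 20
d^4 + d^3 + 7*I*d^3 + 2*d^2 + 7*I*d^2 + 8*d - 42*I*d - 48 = (d - 2)*(d + 3)*(d - I)*(d + 8*I)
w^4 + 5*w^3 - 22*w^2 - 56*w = w*(w - 4)*(w + 2)*(w + 7)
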